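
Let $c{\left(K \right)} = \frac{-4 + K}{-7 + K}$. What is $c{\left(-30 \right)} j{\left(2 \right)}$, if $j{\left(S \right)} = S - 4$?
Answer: $- \frac{68}{37} \approx -1.8378$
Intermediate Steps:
$j{\left(S \right)} = -4 + S$
$c{\left(K \right)} = \frac{-4 + K}{-7 + K}$
$c{\left(-30 \right)} j{\left(2 \right)} = \frac{-4 - 30}{-7 - 30} \left(-4 + 2\right) = \frac{1}{-37} \left(-34\right) \left(-2\right) = \left(- \frac{1}{37}\right) \left(-34\right) \left(-2\right) = \frac{34}{37} \left(-2\right) = - \frac{68}{37}$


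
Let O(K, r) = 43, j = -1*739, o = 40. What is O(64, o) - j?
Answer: 782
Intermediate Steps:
j = -739
O(64, o) - j = 43 - 1*(-739) = 43 + 739 = 782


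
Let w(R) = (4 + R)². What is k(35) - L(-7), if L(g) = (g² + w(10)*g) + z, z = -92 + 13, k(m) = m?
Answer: 1437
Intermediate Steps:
z = -79
L(g) = -79 + g² + 196*g (L(g) = (g² + (4 + 10)²*g) - 79 = (g² + 14²*g) - 79 = (g² + 196*g) - 79 = -79 + g² + 196*g)
k(35) - L(-7) = 35 - (-79 + (-7)² + 196*(-7)) = 35 - (-79 + 49 - 1372) = 35 - 1*(-1402) = 35 + 1402 = 1437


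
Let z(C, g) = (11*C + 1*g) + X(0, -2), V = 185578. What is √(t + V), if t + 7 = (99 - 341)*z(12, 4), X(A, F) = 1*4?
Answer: √151691 ≈ 389.48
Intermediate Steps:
X(A, F) = 4
z(C, g) = 4 + g + 11*C (z(C, g) = (11*C + 1*g) + 4 = (11*C + g) + 4 = (g + 11*C) + 4 = 4 + g + 11*C)
t = -33887 (t = -7 + (99 - 341)*(4 + 4 + 11*12) = -7 - 242*(4 + 4 + 132) = -7 - 242*140 = -7 - 33880 = -33887)
√(t + V) = √(-33887 + 185578) = √151691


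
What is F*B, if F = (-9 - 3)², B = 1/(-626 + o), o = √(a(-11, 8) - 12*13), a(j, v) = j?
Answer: -30048/130681 - 48*I*√167/130681 ≈ -0.22993 - 0.0047466*I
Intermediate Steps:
o = I*√167 (o = √(-11 - 12*13) = √(-11 - 156) = √(-167) = I*√167 ≈ 12.923*I)
B = 1/(-626 + I*√167) ≈ -0.0015968 - 3.2963e-5*I
F = 144 (F = (-12)² = 144)
F*B = 144*(-626/392043 - I*√167/392043) = -30048/130681 - 48*I*√167/130681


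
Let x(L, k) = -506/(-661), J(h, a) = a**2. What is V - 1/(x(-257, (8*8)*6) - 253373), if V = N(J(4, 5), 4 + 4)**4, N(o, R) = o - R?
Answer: 13988017485148/167479047 ≈ 83521.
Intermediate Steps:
x(L, k) = 506/661 (x(L, k) = -506*(-1/661) = 506/661)
V = 83521 (V = (5**2 - (4 + 4))**4 = (25 - 1*8)**4 = (25 - 8)**4 = 17**4 = 83521)
V - 1/(x(-257, (8*8)*6) - 253373) = 83521 - 1/(506/661 - 253373) = 83521 - 1/(-167479047/661) = 83521 - 1*(-661/167479047) = 83521 + 661/167479047 = 13988017485148/167479047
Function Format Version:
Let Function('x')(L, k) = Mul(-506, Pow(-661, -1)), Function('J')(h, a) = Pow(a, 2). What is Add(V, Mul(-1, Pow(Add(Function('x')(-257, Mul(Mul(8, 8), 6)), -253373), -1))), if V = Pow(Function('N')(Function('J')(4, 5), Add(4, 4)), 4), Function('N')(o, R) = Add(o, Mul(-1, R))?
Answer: Rational(13988017485148, 167479047) ≈ 83521.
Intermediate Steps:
Function('x')(L, k) = Rational(506, 661) (Function('x')(L, k) = Mul(-506, Rational(-1, 661)) = Rational(506, 661))
V = 83521 (V = Pow(Add(Pow(5, 2), Mul(-1, Add(4, 4))), 4) = Pow(Add(25, Mul(-1, 8)), 4) = Pow(Add(25, -8), 4) = Pow(17, 4) = 83521)
Add(V, Mul(-1, Pow(Add(Function('x')(-257, Mul(Mul(8, 8), 6)), -253373), -1))) = Add(83521, Mul(-1, Pow(Add(Rational(506, 661), -253373), -1))) = Add(83521, Mul(-1, Pow(Rational(-167479047, 661), -1))) = Add(83521, Mul(-1, Rational(-661, 167479047))) = Add(83521, Rational(661, 167479047)) = Rational(13988017485148, 167479047)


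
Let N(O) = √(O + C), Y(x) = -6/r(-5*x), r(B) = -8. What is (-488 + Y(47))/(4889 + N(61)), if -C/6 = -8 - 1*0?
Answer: -9528661/95608848 + 1949*√109/95608848 ≈ -0.099450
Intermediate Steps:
Y(x) = ¾ (Y(x) = -6/(-8) = -6*(-⅛) = ¾)
C = 48 (C = -6*(-8 - 1*0) = -6*(-8 + 0) = -6*(-8) = 48)
N(O) = √(48 + O) (N(O) = √(O + 48) = √(48 + O))
(-488 + Y(47))/(4889 + N(61)) = (-488 + ¾)/(4889 + √(48 + 61)) = -1949/(4*(4889 + √109))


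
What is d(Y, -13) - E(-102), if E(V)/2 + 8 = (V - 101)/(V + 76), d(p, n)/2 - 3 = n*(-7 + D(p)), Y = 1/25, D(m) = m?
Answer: 60887/325 ≈ 187.34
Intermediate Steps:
Y = 1/25 ≈ 0.040000
d(p, n) = 6 + 2*n*(-7 + p) (d(p, n) = 6 + 2*(n*(-7 + p)) = 6 + 2*n*(-7 + p))
E(V) = -16 + 2*(-101 + V)/(76 + V) (E(V) = -16 + 2*((V - 101)/(V + 76)) = -16 + 2*((-101 + V)/(76 + V)) = -16 + 2*(-101 + V)/(76 + V))
d(Y, -13) - E(-102) = (6 - 14*(-13) + 2*(-13)*(1/25)) - 2*(-709 - 7*(-102))/(76 - 102) = (6 + 182 - 26/25) - 2*(-709 + 714)/(-26) = 4674/25 - 2*(-1)*5/26 = 4674/25 - 1*(-5/13) = 4674/25 + 5/13 = 60887/325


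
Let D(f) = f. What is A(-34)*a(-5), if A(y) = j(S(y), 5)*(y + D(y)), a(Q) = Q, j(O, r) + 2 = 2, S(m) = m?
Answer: 0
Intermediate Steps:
j(O, r) = 0 (j(O, r) = -2 + 2 = 0)
A(y) = 0 (A(y) = 0*(y + y) = 0*(2*y) = 0)
A(-34)*a(-5) = 0*(-5) = 0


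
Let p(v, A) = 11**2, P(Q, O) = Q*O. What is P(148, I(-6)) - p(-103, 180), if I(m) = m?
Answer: -1009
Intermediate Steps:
P(Q, O) = O*Q
p(v, A) = 121
P(148, I(-6)) - p(-103, 180) = -6*148 - 1*121 = -888 - 121 = -1009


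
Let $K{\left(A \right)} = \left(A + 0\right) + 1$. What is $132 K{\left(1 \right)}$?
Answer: $264$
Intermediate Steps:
$K{\left(A \right)} = 1 + A$ ($K{\left(A \right)} = A + 1 = 1 + A$)
$132 K{\left(1 \right)} = 132 \left(1 + 1\right) = 132 \cdot 2 = 264$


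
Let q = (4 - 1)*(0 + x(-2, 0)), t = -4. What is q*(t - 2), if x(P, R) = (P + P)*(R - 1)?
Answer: -72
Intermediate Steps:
x(P, R) = 2*P*(-1 + R) (x(P, R) = (2*P)*(-1 + R) = 2*P*(-1 + R))
q = 12 (q = (4 - 1)*(0 + 2*(-2)*(-1 + 0)) = 3*(0 + 2*(-2)*(-1)) = 3*(0 + 4) = 3*4 = 12)
q*(t - 2) = 12*(-4 - 2) = 12*(-6) = -72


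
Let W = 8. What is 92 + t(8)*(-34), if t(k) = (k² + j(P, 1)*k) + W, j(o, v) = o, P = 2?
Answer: -2900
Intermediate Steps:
t(k) = 8 + k² + 2*k (t(k) = (k² + 2*k) + 8 = 8 + k² + 2*k)
92 + t(8)*(-34) = 92 + (8 + 8² + 2*8)*(-34) = 92 + (8 + 64 + 16)*(-34) = 92 + 88*(-34) = 92 - 2992 = -2900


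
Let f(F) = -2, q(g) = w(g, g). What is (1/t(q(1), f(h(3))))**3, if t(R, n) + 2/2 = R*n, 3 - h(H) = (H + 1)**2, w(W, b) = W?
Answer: -1/27 ≈ -0.037037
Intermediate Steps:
q(g) = g
h(H) = 3 - (1 + H)**2 (h(H) = 3 - (H + 1)**2 = 3 - (1 + H)**2)
t(R, n) = -1 + R*n
(1/t(q(1), f(h(3))))**3 = (1/(-1 + 1*(-2)))**3 = (1/(-1 - 2))**3 = (1/(-3))**3 = (-1/3)**3 = -1/27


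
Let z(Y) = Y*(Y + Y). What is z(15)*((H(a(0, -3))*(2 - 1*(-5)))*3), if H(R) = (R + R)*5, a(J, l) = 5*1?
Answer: 472500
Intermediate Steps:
z(Y) = 2*Y² (z(Y) = Y*(2*Y) = 2*Y²)
a(J, l) = 5
H(R) = 10*R (H(R) = (2*R)*5 = 10*R)
z(15)*((H(a(0, -3))*(2 - 1*(-5)))*3) = (2*15²)*(((10*5)*(2 - 1*(-5)))*3) = (2*225)*((50*(2 + 5))*3) = 450*((50*7)*3) = 450*(350*3) = 450*1050 = 472500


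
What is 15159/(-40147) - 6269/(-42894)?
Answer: -398548603/1722065418 ≈ -0.23144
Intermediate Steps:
15159/(-40147) - 6269/(-42894) = 15159*(-1/40147) - 6269*(-1/42894) = -15159/40147 + 6269/42894 = -398548603/1722065418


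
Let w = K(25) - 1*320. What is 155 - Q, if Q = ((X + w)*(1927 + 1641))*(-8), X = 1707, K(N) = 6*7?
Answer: 40789531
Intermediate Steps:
K(N) = 42
w = -278 (w = 42 - 1*320 = 42 - 320 = -278)
Q = -40789376 (Q = ((1707 - 278)*(1927 + 1641))*(-8) = (1429*3568)*(-8) = 5098672*(-8) = -40789376)
155 - Q = 155 - 1*(-40789376) = 155 + 40789376 = 40789531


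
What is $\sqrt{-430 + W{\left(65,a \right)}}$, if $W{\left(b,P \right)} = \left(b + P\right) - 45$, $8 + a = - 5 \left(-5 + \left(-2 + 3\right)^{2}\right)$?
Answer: $i \sqrt{398} \approx 19.95 i$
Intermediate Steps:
$a = 12$ ($a = -8 - 5 \left(-5 + \left(-2 + 3\right)^{2}\right) = -8 - 5 \left(-5 + 1^{2}\right) = -8 - 5 \left(-5 + 1\right) = -8 - -20 = -8 + 20 = 12$)
$W{\left(b,P \right)} = -45 + P + b$ ($W{\left(b,P \right)} = \left(P + b\right) - 45 = -45 + P + b$)
$\sqrt{-430 + W{\left(65,a \right)}} = \sqrt{-430 + \left(-45 + 12 + 65\right)} = \sqrt{-430 + 32} = \sqrt{-398} = i \sqrt{398}$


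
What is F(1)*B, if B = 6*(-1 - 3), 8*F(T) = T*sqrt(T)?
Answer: -3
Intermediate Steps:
F(T) = T**(3/2)/8 (F(T) = (T*sqrt(T))/8 = T**(3/2)/8)
B = -24 (B = 6*(-4) = -24)
F(1)*B = (1**(3/2)/8)*(-24) = ((1/8)*1)*(-24) = (1/8)*(-24) = -3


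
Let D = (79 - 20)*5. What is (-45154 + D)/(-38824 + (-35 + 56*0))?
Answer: 14953/12953 ≈ 1.1544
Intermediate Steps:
D = 295 (D = 59*5 = 295)
(-45154 + D)/(-38824 + (-35 + 56*0)) = (-45154 + 295)/(-38824 + (-35 + 56*0)) = -44859/(-38824 + (-35 + 0)) = -44859/(-38824 - 35) = -44859/(-38859) = -44859*(-1/38859) = 14953/12953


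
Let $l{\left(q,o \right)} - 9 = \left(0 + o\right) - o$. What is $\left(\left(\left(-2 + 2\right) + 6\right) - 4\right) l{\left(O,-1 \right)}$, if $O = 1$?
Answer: $18$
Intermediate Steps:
$l{\left(q,o \right)} = 9$ ($l{\left(q,o \right)} = 9 + \left(\left(0 + o\right) - o\right) = 9 + \left(o - o\right) = 9 + 0 = 9$)
$\left(\left(\left(-2 + 2\right) + 6\right) - 4\right) l{\left(O,-1 \right)} = \left(\left(\left(-2 + 2\right) + 6\right) - 4\right) 9 = \left(\left(0 + 6\right) - 4\right) 9 = \left(6 - 4\right) 9 = 2 \cdot 9 = 18$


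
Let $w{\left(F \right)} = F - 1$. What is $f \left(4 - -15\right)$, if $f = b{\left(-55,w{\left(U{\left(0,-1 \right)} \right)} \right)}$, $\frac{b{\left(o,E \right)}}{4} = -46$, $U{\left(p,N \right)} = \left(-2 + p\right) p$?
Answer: $-3496$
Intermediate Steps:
$U{\left(p,N \right)} = p \left(-2 + p\right)$
$w{\left(F \right)} = -1 + F$
$b{\left(o,E \right)} = -184$ ($b{\left(o,E \right)} = 4 \left(-46\right) = -184$)
$f = -184$
$f \left(4 - -15\right) = - 184 \left(4 - -15\right) = - 184 \left(4 + 15\right) = \left(-184\right) 19 = -3496$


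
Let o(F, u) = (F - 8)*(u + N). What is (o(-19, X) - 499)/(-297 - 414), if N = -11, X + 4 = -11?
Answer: -203/711 ≈ -0.28551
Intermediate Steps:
X = -15 (X = -4 - 11 = -15)
o(F, u) = (-11 + u)*(-8 + F) (o(F, u) = (F - 8)*(u - 11) = (-8 + F)*(-11 + u) = (-11 + u)*(-8 + F))
(o(-19, X) - 499)/(-297 - 414) = ((88 - 11*(-19) - 8*(-15) - 19*(-15)) - 499)/(-297 - 414) = ((88 + 209 + 120 + 285) - 499)/(-711) = (702 - 499)*(-1/711) = 203*(-1/711) = -203/711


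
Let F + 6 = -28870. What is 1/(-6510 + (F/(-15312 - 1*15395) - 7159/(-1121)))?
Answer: -34422547/223838579561 ≈ -0.00015378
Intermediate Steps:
F = -28876 (F = -6 - 28870 = -28876)
1/(-6510 + (F/(-15312 - 1*15395) - 7159/(-1121))) = 1/(-6510 + (-28876/(-15312 - 1*15395) - 7159/(-1121))) = 1/(-6510 + (-28876/(-15312 - 15395) - 7159*(-1/1121))) = 1/(-6510 + (-28876/(-30707) + 7159/1121)) = 1/(-6510 + (-28876*(-1/30707) + 7159/1121)) = 1/(-6510 + (28876/30707 + 7159/1121)) = 1/(-6510 + 252201409/34422547) = 1/(-223838579561/34422547) = -34422547/223838579561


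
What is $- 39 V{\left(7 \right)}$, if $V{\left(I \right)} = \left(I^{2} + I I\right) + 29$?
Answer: $-4953$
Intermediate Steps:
$V{\left(I \right)} = 29 + 2 I^{2}$ ($V{\left(I \right)} = \left(I^{2} + I^{2}\right) + 29 = 2 I^{2} + 29 = 29 + 2 I^{2}$)
$- 39 V{\left(7 \right)} = - 39 \left(29 + 2 \cdot 7^{2}\right) = - 39 \left(29 + 2 \cdot 49\right) = - 39 \left(29 + 98\right) = \left(-39\right) 127 = -4953$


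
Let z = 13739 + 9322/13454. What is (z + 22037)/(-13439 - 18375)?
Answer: -240669813/214012778 ≈ -1.1246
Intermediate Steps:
z = 92426914/6727 (z = 13739 + 9322*(1/13454) = 13739 + 4661/6727 = 92426914/6727 ≈ 13740.)
(z + 22037)/(-13439 - 18375) = (92426914/6727 + 22037)/(-13439 - 18375) = (240669813/6727)/(-31814) = (240669813/6727)*(-1/31814) = -240669813/214012778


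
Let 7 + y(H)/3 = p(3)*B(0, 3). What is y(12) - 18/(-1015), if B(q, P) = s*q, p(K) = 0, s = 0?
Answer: -21297/1015 ≈ -20.982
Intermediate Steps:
B(q, P) = 0 (B(q, P) = 0*q = 0)
y(H) = -21 (y(H) = -21 + 3*(0*0) = -21 + 3*0 = -21 + 0 = -21)
y(12) - 18/(-1015) = -21 - 18/(-1015) = -21 - 18*(-1)/1015 = -21 - 1*(-18/1015) = -21 + 18/1015 = -21297/1015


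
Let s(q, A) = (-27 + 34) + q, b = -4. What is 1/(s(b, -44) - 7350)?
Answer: -1/7347 ≈ -0.00013611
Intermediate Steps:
s(q, A) = 7 + q
1/(s(b, -44) - 7350) = 1/((7 - 4) - 7350) = 1/(3 - 7350) = 1/(-7347) = -1/7347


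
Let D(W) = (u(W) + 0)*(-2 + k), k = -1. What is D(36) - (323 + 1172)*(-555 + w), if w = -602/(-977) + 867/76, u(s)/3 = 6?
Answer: 60269978647/74252 ≈ 8.1170e+5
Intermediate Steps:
u(s) = 18 (u(s) = 3*6 = 18)
w = 892811/74252 (w = -602*(-1/977) + 867*(1/76) = 602/977 + 867/76 = 892811/74252 ≈ 12.024)
D(W) = -54 (D(W) = (18 + 0)*(-2 - 1) = 18*(-3) = -54)
D(36) - (323 + 1172)*(-555 + w) = -54 - (323 + 1172)*(-555 + 892811/74252) = -54 - 1495*(-40317049)/74252 = -54 - 1*(-60273988255/74252) = -54 + 60273988255/74252 = 60269978647/74252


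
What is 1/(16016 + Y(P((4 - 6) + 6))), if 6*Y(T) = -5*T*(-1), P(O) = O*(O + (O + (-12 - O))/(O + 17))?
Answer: 7/112192 ≈ 6.2393e-5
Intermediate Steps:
P(O) = O*(O - 12/(17 + O))
Y(T) = 5*T/6 (Y(T) = (-5*T*(-1))/6 = (5*T)/6 = 5*T/6)
1/(16016 + Y(P((4 - 6) + 6))) = 1/(16016 + 5*(((4 - 6) + 6)*(-12 + ((4 - 6) + 6)**2 + 17*((4 - 6) + 6))/(17 + ((4 - 6) + 6)))/6) = 1/(16016 + 5*((-2 + 6)*(-12 + (-2 + 6)**2 + 17*(-2 + 6))/(17 + (-2 + 6)))/6) = 1/(16016 + 5*(4*(-12 + 4**2 + 17*4)/(17 + 4))/6) = 1/(16016 + 5*(4*(-12 + 16 + 68)/21)/6) = 1/(16016 + 5*(4*(1/21)*72)/6) = 1/(16016 + (5/6)*(96/7)) = 1/(16016 + 80/7) = 1/(112192/7) = 7/112192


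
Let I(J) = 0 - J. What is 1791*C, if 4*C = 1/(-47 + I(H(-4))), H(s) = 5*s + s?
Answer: -1791/92 ≈ -19.467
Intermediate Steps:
H(s) = 6*s
I(J) = -J
C = -1/92 (C = 1/(4*(-47 - 6*(-4))) = 1/(4*(-47 - 1*(-24))) = 1/(4*(-47 + 24)) = (¼)/(-23) = (¼)*(-1/23) = -1/92 ≈ -0.010870)
1791*C = 1791*(-1/92) = -1791/92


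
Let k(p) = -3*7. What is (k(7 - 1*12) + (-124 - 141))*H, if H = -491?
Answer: 140426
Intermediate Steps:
k(p) = -21
(k(7 - 1*12) + (-124 - 141))*H = (-21 + (-124 - 141))*(-491) = (-21 - 265)*(-491) = -286*(-491) = 140426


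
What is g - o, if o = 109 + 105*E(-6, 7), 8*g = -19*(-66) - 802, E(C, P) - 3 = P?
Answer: -2205/2 ≈ -1102.5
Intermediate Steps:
E(C, P) = 3 + P
g = 113/2 (g = (-19*(-66) - 802)/8 = (1254 - 802)/8 = (⅛)*452 = 113/2 ≈ 56.500)
o = 1159 (o = 109 + 105*(3 + 7) = 109 + 105*10 = 109 + 1050 = 1159)
g - o = 113/2 - 1*1159 = 113/2 - 1159 = -2205/2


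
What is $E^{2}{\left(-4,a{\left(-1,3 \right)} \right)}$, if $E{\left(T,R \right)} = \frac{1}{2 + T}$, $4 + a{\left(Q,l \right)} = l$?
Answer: $\frac{1}{4} \approx 0.25$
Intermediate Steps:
$a{\left(Q,l \right)} = -4 + l$
$E^{2}{\left(-4,a{\left(-1,3 \right)} \right)} = \left(\frac{1}{2 - 4}\right)^{2} = \left(\frac{1}{-2}\right)^{2} = \left(- \frac{1}{2}\right)^{2} = \frac{1}{4}$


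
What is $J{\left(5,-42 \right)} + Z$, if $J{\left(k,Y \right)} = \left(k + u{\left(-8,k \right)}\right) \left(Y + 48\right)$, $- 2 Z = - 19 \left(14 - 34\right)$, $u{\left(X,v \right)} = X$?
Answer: $-208$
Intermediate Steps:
$Z = -190$ ($Z = - \frac{\left(-19\right) \left(14 - 34\right)}{2} = - \frac{\left(-19\right) \left(-20\right)}{2} = \left(- \frac{1}{2}\right) 380 = -190$)
$J{\left(k,Y \right)} = \left(-8 + k\right) \left(48 + Y\right)$ ($J{\left(k,Y \right)} = \left(k - 8\right) \left(Y + 48\right) = \left(-8 + k\right) \left(48 + Y\right)$)
$J{\left(5,-42 \right)} + Z = \left(-384 - -336 + 48 \cdot 5 - 210\right) - 190 = \left(-384 + 336 + 240 - 210\right) - 190 = -18 - 190 = -208$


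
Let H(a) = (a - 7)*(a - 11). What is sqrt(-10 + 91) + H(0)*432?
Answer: 33273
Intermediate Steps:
H(a) = (-11 + a)*(-7 + a) (H(a) = (-7 + a)*(-11 + a) = (-11 + a)*(-7 + a))
sqrt(-10 + 91) + H(0)*432 = sqrt(-10 + 91) + (77 + 0**2 - 18*0)*432 = sqrt(81) + (77 + 0 + 0)*432 = 9 + 77*432 = 9 + 33264 = 33273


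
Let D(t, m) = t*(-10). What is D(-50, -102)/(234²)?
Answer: 125/13689 ≈ 0.0091314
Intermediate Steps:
D(t, m) = -10*t
D(-50, -102)/(234²) = (-10*(-50))/(234²) = 500/54756 = 500*(1/54756) = 125/13689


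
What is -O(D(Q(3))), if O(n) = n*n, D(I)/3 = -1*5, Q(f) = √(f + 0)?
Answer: -225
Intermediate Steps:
Q(f) = √f
D(I) = -15 (D(I) = 3*(-1*5) = 3*(-5) = -15)
O(n) = n²
-O(D(Q(3))) = -1*(-15)² = -1*225 = -225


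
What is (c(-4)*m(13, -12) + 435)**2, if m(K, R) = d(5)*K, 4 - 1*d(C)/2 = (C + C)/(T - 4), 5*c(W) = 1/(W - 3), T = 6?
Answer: 232593001/1225 ≈ 1.8987e+5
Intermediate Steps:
c(W) = 1/(5*(-3 + W)) (c(W) = 1/(5*(W - 3)) = 1/(5*(-3 + W)))
d(C) = 8 - 2*C (d(C) = 8 - 2*(C + C)/(6 - 4) = 8 - 2*2*C/2 = 8 - 2*C)
m(K, R) = -2*K (m(K, R) = (8 - 2*5)*K = (8 - 10)*K = -2*K)
(c(-4)*m(13, -12) + 435)**2 = ((1/(5*(-3 - 4)))*(-2*13) + 435)**2 = (((1/5)/(-7))*(-26) + 435)**2 = (((1/5)*(-1/7))*(-26) + 435)**2 = (-1/35*(-26) + 435)**2 = (26/35 + 435)**2 = (15251/35)**2 = 232593001/1225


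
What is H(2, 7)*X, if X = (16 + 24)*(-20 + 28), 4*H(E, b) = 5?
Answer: 400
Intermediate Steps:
H(E, b) = 5/4 (H(E, b) = (¼)*5 = 5/4)
X = 320 (X = 40*8 = 320)
H(2, 7)*X = (5/4)*320 = 400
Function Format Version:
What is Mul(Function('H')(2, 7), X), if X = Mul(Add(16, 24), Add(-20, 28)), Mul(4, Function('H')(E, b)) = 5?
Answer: 400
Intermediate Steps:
Function('H')(E, b) = Rational(5, 4) (Function('H')(E, b) = Mul(Rational(1, 4), 5) = Rational(5, 4))
X = 320 (X = Mul(40, 8) = 320)
Mul(Function('H')(2, 7), X) = Mul(Rational(5, 4), 320) = 400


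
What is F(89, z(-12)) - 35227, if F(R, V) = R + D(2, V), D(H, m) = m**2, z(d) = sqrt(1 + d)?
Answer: -35149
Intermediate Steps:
F(R, V) = R + V**2
F(89, z(-12)) - 35227 = (89 + (sqrt(1 - 12))**2) - 35227 = (89 + (sqrt(-11))**2) - 35227 = (89 + (I*sqrt(11))**2) - 35227 = (89 - 11) - 35227 = 78 - 35227 = -35149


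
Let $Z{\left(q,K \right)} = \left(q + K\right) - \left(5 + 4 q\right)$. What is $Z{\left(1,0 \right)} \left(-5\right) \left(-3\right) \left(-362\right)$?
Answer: $43440$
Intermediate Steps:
$Z{\left(q,K \right)} = -5 + K - 3 q$ ($Z{\left(q,K \right)} = \left(K + q\right) - \left(5 + 4 q\right) = -5 + K - 3 q$)
$Z{\left(1,0 \right)} \left(-5\right) \left(-3\right) \left(-362\right) = \left(-5 + 0 - 3\right) \left(-5\right) \left(-3\right) \left(-362\right) = \left(-8\right) \left(-5\right) \left(-3\right) \left(-362\right) = 40 \left(-3\right) \left(-362\right) = \left(-120\right) \left(-362\right) = 43440$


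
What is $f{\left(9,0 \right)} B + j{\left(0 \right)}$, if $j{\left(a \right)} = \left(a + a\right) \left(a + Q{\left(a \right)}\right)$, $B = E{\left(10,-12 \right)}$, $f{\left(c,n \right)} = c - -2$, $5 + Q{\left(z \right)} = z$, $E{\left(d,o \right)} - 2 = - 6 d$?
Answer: $-638$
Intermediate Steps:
$E{\left(d,o \right)} = 2 - 6 d$
$Q{\left(z \right)} = -5 + z$
$f{\left(c,n \right)} = 2 + c$ ($f{\left(c,n \right)} = c + 2 = 2 + c$)
$B = -58$ ($B = 2 - 60 = -58$)
$j{\left(a \right)} = 2 a \left(-5 + 2 a\right)$ ($j{\left(a \right)} = \left(a + a\right) \left(a + \left(-5 + a\right)\right) = 2 a \left(-5 + 2 a\right)$)
$f{\left(9,0 \right)} B + j{\left(0 \right)} = \left(2 + 9\right) \left(-58\right) + 2 \cdot 0 \left(-5 + 2 \cdot 0\right) = 11 \left(-58\right) + 2 \cdot 0 \left(-5 + 0\right) = -638 + 2 \cdot 0 \left(-5\right) = -638 + 0 = -638$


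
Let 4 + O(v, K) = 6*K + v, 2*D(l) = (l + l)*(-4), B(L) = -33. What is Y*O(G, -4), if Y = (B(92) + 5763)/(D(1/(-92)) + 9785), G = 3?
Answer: -1647375/112528 ≈ -14.640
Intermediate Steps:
D(l) = -4*l (D(l) = ((l + l)*(-4))/2 = ((2*l)*(-4))/2 = (-8*l)/2 = -4*l)
O(v, K) = -4 + v + 6*K (O(v, K) = -4 + (6*K + v) = -4 + (v + 6*K) = -4 + v + 6*K)
Y = 65895/112528 (Y = (-33 + 5763)/(-4/(-92) + 9785) = 5730/(-4*(-1/92) + 9785) = 5730/(1/23 + 9785) = 5730/(225056/23) = 5730*(23/225056) = 65895/112528 ≈ 0.58559)
Y*O(G, -4) = 65895*(-4 + 3 + 6*(-4))/112528 = 65895*(-4 + 3 - 24)/112528 = (65895/112528)*(-25) = -1647375/112528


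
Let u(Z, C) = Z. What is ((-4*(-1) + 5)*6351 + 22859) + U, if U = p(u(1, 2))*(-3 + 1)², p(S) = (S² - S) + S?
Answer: 80022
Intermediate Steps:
p(S) = S²
U = 4 (U = 1²*(-3 + 1)² = 1*(-2)² = 1*4 = 4)
((-4*(-1) + 5)*6351 + 22859) + U = ((-4*(-1) + 5)*6351 + 22859) + 4 = ((4 + 5)*6351 + 22859) + 4 = (9*6351 + 22859) + 4 = (57159 + 22859) + 4 = 80018 + 4 = 80022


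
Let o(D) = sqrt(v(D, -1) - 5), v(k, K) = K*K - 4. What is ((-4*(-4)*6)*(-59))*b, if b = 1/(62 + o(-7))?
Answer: -29264/321 + 944*I*sqrt(2)/321 ≈ -91.165 + 4.1589*I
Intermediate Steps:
v(k, K) = -4 + K**2 (v(k, K) = K**2 - 4 = -4 + K**2)
o(D) = 2*I*sqrt(2) (o(D) = sqrt((-4 + (-1)**2) - 5) = sqrt((-4 + 1) - 5) = sqrt(-3 - 5) = sqrt(-8) = 2*I*sqrt(2))
b = 1/(62 + 2*I*sqrt(2)) ≈ 0.016096 - 0.00073428*I
((-4*(-4)*6)*(-59))*b = ((-4*(-4)*6)*(-59))*(31/1926 - I*sqrt(2)/1926) = ((16*6)*(-59))*(31/1926 - I*sqrt(2)/1926) = (96*(-59))*(31/1926 - I*sqrt(2)/1926) = -5664*(31/1926 - I*sqrt(2)/1926) = -29264/321 + 944*I*sqrt(2)/321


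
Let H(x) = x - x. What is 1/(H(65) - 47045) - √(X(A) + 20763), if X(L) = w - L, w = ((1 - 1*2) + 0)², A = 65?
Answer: -1/47045 - √20699 ≈ -143.87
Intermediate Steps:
H(x) = 0
w = 1 (w = ((1 - 2) + 0)² = (-1 + 0)² = (-1)² = 1)
X(L) = 1 - L
1/(H(65) - 47045) - √(X(A) + 20763) = 1/(0 - 47045) - √((1 - 1*65) + 20763) = 1/(-47045) - √((1 - 65) + 20763) = -1/47045 - √(-64 + 20763) = -1/47045 - √20699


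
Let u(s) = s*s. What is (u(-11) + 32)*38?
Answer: 5814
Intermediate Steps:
u(s) = s**2
(u(-11) + 32)*38 = ((-11)**2 + 32)*38 = (121 + 32)*38 = 153*38 = 5814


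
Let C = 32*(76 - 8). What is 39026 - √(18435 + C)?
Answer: 39026 - √20611 ≈ 38882.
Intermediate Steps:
C = 2176 (C = 32*68 = 2176)
39026 - √(18435 + C) = 39026 - √(18435 + 2176) = 39026 - √20611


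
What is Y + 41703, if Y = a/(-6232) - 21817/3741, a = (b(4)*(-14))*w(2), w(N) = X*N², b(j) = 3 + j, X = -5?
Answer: 121514597029/2914239 ≈ 41697.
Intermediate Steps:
w(N) = -5*N²
a = 1960 (a = ((3 + 4)*(-14))*(-5*2²) = (7*(-14))*(-5*4) = -98*(-20) = 1960)
Y = -17911988/2914239 (Y = 1960/(-6232) - 21817/3741 = 1960*(-1/6232) - 21817*1/3741 = -245/779 - 21817/3741 = -17911988/2914239 ≈ -6.1464)
Y + 41703 = -17911988/2914239 + 41703 = 121514597029/2914239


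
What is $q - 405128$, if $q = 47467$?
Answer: $-357661$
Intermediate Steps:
$q - 405128 = 47467 - 405128 = -357661$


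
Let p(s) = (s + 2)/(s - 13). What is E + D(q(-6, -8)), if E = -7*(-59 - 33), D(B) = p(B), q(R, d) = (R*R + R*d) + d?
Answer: 13550/21 ≈ 645.24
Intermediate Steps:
q(R, d) = d + R**2 + R*d (q(R, d) = (R**2 + R*d) + d = d + R**2 + R*d)
p(s) = (2 + s)/(-13 + s)
D(B) = (2 + B)/(-13 + B)
E = 644 (E = -7*(-92) = 644)
E + D(q(-6, -8)) = 644 + (2 + (-8 + (-6)**2 - 6*(-8)))/(-13 + (-8 + (-6)**2 - 6*(-8))) = 644 + (2 + (-8 + 36 + 48))/(-13 + (-8 + 36 + 48)) = 644 + (2 + 76)/(-13 + 76) = 644 + 78/63 = 644 + (1/63)*78 = 644 + 26/21 = 13550/21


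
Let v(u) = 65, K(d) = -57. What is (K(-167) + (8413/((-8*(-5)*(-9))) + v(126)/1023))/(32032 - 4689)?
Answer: -9858353/3356626680 ≈ -0.0029370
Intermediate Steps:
(K(-167) + (8413/((-8*(-5)*(-9))) + v(126)/1023))/(32032 - 4689) = (-57 + (8413/((-8*(-5)*(-9))) + 65/1023))/(32032 - 4689) = (-57 + (8413/((40*(-9))) + 65*(1/1023)))/27343 = (-57 + (8413/(-360) + 65/1023))*(1/27343) = (-57 + (8413*(-1/360) + 65/1023))*(1/27343) = (-57 + (-8413/360 + 65/1023))*(1/27343) = (-57 - 2861033/122760)*(1/27343) = -9858353/122760*1/27343 = -9858353/3356626680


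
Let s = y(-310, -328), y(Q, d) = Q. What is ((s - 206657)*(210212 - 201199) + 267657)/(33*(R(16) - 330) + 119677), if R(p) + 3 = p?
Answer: -932562957/54608 ≈ -17077.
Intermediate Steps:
s = -310
R(p) = -3 + p
((s - 206657)*(210212 - 201199) + 267657)/(33*(R(16) - 330) + 119677) = ((-310 - 206657)*(210212 - 201199) + 267657)/(33*((-3 + 16) - 330) + 119677) = (-206967*9013 + 267657)/(33*(13 - 330) + 119677) = (-1865393571 + 267657)/(33*(-317) + 119677) = -1865125914/(-10461 + 119677) = -1865125914/109216 = -1865125914*1/109216 = -932562957/54608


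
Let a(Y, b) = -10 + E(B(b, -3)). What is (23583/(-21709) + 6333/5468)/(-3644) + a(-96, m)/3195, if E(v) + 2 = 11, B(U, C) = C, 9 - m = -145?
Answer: -459817688263/1382030270094960 ≈ -0.00033271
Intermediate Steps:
m = 154 (m = 9 - 1*(-145) = 9 + 145 = 154)
E(v) = 9 (E(v) = -2 + 11 = 9)
a(Y, b) = -1 (a(Y, b) = -10 + 9 = -1)
(23583/(-21709) + 6333/5468)/(-3644) + a(-96, m)/3195 = (23583/(-21709) + 6333/5468)/(-3644) - 1/3195 = (23583*(-1/21709) + 6333*(1/5468))*(-1/3644) - 1*1/3195 = (-23583/21709 + 6333/5468)*(-1/3644) - 1/3195 = (8531253/118704812)*(-1/3644) - 1/3195 = -8531253/432560334928 - 1/3195 = -459817688263/1382030270094960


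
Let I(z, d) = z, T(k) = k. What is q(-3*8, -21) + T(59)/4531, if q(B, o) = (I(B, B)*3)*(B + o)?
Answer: 14680499/4531 ≈ 3240.0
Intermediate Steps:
q(B, o) = 3*B*(B + o) (q(B, o) = (B*3)*(B + o) = (3*B)*(B + o) = 3*B*(B + o))
q(-3*8, -21) + T(59)/4531 = 3*(-3*8)*(-3*8 - 21) + 59/4531 = 3*(-24)*(-24 - 21) + 59*(1/4531) = 3*(-24)*(-45) + 59/4531 = 3240 + 59/4531 = 14680499/4531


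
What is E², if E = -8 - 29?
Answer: 1369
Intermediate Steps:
E = -37
E² = (-37)² = 1369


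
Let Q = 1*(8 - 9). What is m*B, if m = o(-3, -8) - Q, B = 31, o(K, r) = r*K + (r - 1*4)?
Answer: 403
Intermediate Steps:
o(K, r) = -4 + r + K*r (o(K, r) = K*r + (r - 4) = K*r + (-4 + r) = -4 + r + K*r)
Q = -1 (Q = 1*(-1) = -1)
m = 13 (m = (-4 - 8 - 3*(-8)) - 1*(-1) = (-4 - 8 + 24) + 1 = 12 + 1 = 13)
m*B = 13*31 = 403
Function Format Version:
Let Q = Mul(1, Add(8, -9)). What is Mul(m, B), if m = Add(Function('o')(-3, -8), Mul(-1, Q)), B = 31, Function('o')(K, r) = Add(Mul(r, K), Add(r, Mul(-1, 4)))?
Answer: 403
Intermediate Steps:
Function('o')(K, r) = Add(-4, r, Mul(K, r)) (Function('o')(K, r) = Add(Mul(K, r), Add(r, -4)) = Add(Mul(K, r), Add(-4, r)) = Add(-4, r, Mul(K, r)))
Q = -1 (Q = Mul(1, -1) = -1)
m = 13 (m = Add(Add(-4, -8, Mul(-3, -8)), Mul(-1, -1)) = Add(Add(-4, -8, 24), 1) = Add(12, 1) = 13)
Mul(m, B) = Mul(13, 31) = 403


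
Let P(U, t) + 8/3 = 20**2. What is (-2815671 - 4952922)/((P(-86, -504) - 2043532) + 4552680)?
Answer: -23305779/7528636 ≈ -3.0956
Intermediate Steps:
P(U, t) = 1192/3 (P(U, t) = -8/3 + 20**2 = -8/3 + 400 = 1192/3)
(-2815671 - 4952922)/((P(-86, -504) - 2043532) + 4552680) = (-2815671 - 4952922)/((1192/3 - 2043532) + 4552680) = -7768593/(-6129404/3 + 4552680) = -7768593/7528636/3 = -7768593*3/7528636 = -23305779/7528636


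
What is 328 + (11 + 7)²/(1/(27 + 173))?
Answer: 65128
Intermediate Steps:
328 + (11 + 7)²/(1/(27 + 173)) = 328 + 18²/(1/200) = 328 + 324/(1/200) = 328 + 324*200 = 328 + 64800 = 65128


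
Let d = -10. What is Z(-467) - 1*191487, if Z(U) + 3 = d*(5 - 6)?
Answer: -191480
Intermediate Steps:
Z(U) = 7 (Z(U) = -3 - 10*(5 - 6) = -3 - 10*(-1) = -3 + 10 = 7)
Z(-467) - 1*191487 = 7 - 1*191487 = 7 - 191487 = -191480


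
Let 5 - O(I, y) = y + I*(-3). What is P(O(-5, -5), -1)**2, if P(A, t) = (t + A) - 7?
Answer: 169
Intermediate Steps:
O(I, y) = 5 - y + 3*I (O(I, y) = 5 - (y + I*(-3)) = 5 - (y - 3*I) = 5 + (-y + 3*I) = 5 - y + 3*I)
P(A, t) = -7 + A + t (P(A, t) = (A + t) - 7 = -7 + A + t)
P(O(-5, -5), -1)**2 = (-7 + (5 - 1*(-5) + 3*(-5)) - 1)**2 = (-7 + (5 + 5 - 15) - 1)**2 = (-7 - 5 - 1)**2 = (-13)**2 = 169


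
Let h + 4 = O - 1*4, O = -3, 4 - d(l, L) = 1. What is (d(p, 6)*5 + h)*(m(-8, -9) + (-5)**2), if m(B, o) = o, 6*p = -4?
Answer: 64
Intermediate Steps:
p = -2/3 (p = (1/6)*(-4) = -2/3 ≈ -0.66667)
d(l, L) = 3 (d(l, L) = 4 - 1*1 = 4 - 1 = 3)
h = -11 (h = -4 + (-3 - 1*4) = -4 + (-3 - 4) = -4 - 7 = -11)
(d(p, 6)*5 + h)*(m(-8, -9) + (-5)**2) = (3*5 - 11)*(-9 + (-5)**2) = (15 - 11)*(-9 + 25) = 4*16 = 64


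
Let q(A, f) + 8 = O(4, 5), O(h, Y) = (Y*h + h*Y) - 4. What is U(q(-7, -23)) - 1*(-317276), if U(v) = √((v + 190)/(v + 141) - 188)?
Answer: 317276 + 3*I*√3506/13 ≈ 3.1728e+5 + 13.664*I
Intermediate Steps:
O(h, Y) = -4 + 2*Y*h (O(h, Y) = (Y*h + Y*h) - 4 = 2*Y*h - 4 = -4 + 2*Y*h)
q(A, f) = 28 (q(A, f) = -8 + (-4 + 2*5*4) = -8 + (-4 + 40) = -8 + 36 = 28)
U(v) = √(-188 + (190 + v)/(141 + v)) (U(v) = √((190 + v)/(141 + v) - 188) = √(-188 + (190 + v)/(141 + v)))
U(q(-7, -23)) - 1*(-317276) = √((-26318 - 187*28)/(141 + 28)) - 1*(-317276) = √((-26318 - 5236)/169) + 317276 = √((1/169)*(-31554)) + 317276 = √(-31554/169) + 317276 = 3*I*√3506/13 + 317276 = 317276 + 3*I*√3506/13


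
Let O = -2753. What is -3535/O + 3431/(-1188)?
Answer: -5245963/3270564 ≈ -1.6040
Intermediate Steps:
-3535/O + 3431/(-1188) = -3535/(-2753) + 3431/(-1188) = -3535*(-1/2753) + 3431*(-1/1188) = 3535/2753 - 3431/1188 = -5245963/3270564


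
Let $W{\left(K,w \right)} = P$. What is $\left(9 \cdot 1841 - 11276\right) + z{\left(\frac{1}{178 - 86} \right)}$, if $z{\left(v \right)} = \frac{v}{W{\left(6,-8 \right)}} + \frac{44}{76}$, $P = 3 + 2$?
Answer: $\frac{46265899}{8740} \approx 5293.6$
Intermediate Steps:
$P = 5$
$W{\left(K,w \right)} = 5$
$z{\left(v \right)} = \frac{11}{19} + \frac{v}{5}$ ($z{\left(v \right)} = \frac{v}{5} + \frac{44}{76} = v \frac{1}{5} + 44 \cdot \frac{1}{76} = \frac{v}{5} + \frac{11}{19} = \frac{11}{19} + \frac{v}{5}$)
$\left(9 \cdot 1841 - 11276\right) + z{\left(\frac{1}{178 - 86} \right)} = \left(9 \cdot 1841 - 11276\right) + \left(\frac{11}{19} + \frac{1}{5 \left(178 - 86\right)}\right) = \left(16569 - 11276\right) + \left(\frac{11}{19} + \frac{1}{5 \cdot 92}\right) = 5293 + \left(\frac{11}{19} + \frac{1}{5} \cdot \frac{1}{92}\right) = 5293 + \left(\frac{11}{19} + \frac{1}{460}\right) = 5293 + \frac{5079}{8740} = \frac{46265899}{8740}$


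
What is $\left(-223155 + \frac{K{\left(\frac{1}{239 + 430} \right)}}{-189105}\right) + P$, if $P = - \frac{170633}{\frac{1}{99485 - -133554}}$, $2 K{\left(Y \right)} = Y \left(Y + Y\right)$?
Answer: $- \frac{3365497862842334516011}{84636022905} \approx -3.9764 \cdot 10^{10}$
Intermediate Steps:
$K{\left(Y \right)} = Y^{2}$ ($K{\left(Y \right)} = \frac{Y \left(Y + Y\right)}{2} = \frac{Y 2 Y}{2} = \frac{2 Y^{2}}{2} = Y^{2}$)
$P = -39764143687$ ($P = - \frac{170633}{\frac{1}{99485 + \left(-33273 + 166827\right)}} = - \frac{170633}{\frac{1}{99485 + 133554}} = - \frac{170633}{\frac{1}{233039}} = - 170633 \frac{1}{\frac{1}{233039}} = \left(-170633\right) 233039 = -39764143687$)
$\left(-223155 + \frac{K{\left(\frac{1}{239 + 430} \right)}}{-189105}\right) + P = \left(-223155 + \frac{\left(\frac{1}{239 + 430}\right)^{2}}{-189105}\right) - 39764143687 = \left(-223155 + \left(\frac{1}{669}\right)^{2} \left(- \frac{1}{189105}\right)\right) - 39764143687 = \left(-223155 + \frac{1}{447561} \left(- \frac{1}{189105}\right)\right) - 39764143687 = \left(-223155 - \frac{1}{84636022905}\right) - 39764143687 = - \frac{18886951691365276}{84636022905} - 39764143687 = - \frac{3365497862842334516011}{84636022905}$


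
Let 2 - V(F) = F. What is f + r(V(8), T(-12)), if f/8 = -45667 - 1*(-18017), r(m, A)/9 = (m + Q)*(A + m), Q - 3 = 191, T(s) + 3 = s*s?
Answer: 7220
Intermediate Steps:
T(s) = -3 + s**2 (T(s) = -3 + s*s = -3 + s**2)
Q = 194 (Q = 3 + 191 = 194)
V(F) = 2 - F
r(m, A) = 9*(194 + m)*(A + m) (r(m, A) = 9*((m + 194)*(A + m)) = 9*((194 + m)*(A + m)) = 9*(194 + m)*(A + m))
f = -221200 (f = 8*(-45667 - 1*(-18017)) = 8*(-45667 + 18017) = 8*(-27650) = -221200)
f + r(V(8), T(-12)) = -221200 + (9*(2 - 1*8)**2 + 1746*(-3 + (-12)**2) + 1746*(2 - 1*8) + 9*(-3 + (-12)**2)*(2 - 1*8)) = -221200 + (9*(2 - 8)**2 + 1746*(-3 + 144) + 1746*(2 - 8) + 9*(-3 + 144)*(2 - 8)) = -221200 + (9*(-6)**2 + 1746*141 + 1746*(-6) + 9*141*(-6)) = -221200 + (9*36 + 246186 - 10476 - 7614) = -221200 + (324 + 246186 - 10476 - 7614) = -221200 + 228420 = 7220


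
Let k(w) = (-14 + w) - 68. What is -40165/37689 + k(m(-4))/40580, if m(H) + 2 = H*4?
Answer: -81683230/76470981 ≈ -1.0682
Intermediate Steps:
m(H) = -2 + 4*H (m(H) = -2 + H*4 = -2 + 4*H)
k(w) = -82 + w
-40165/37689 + k(m(-4))/40580 = -40165/37689 + (-82 + (-2 + 4*(-4)))/40580 = -40165*1/37689 + (-82 + (-2 - 16))*(1/40580) = -40165/37689 + (-82 - 18)*(1/40580) = -40165/37689 - 100*1/40580 = -40165/37689 - 5/2029 = -81683230/76470981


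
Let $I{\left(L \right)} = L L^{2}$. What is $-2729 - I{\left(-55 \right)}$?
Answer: $163646$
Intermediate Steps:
$I{\left(L \right)} = L^{3}$
$-2729 - I{\left(-55 \right)} = -2729 - \left(-55\right)^{3} = -2729 - -166375 = -2729 + 166375 = 163646$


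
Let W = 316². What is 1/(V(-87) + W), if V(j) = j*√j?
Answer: 99856/9971879239 + 87*I*√87/9971879239 ≈ 1.0014e-5 + 8.1377e-8*I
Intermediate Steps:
W = 99856
V(j) = j^(3/2)
1/(V(-87) + W) = 1/((-87)^(3/2) + 99856) = 1/(-87*I*√87 + 99856) = 1/(99856 - 87*I*√87)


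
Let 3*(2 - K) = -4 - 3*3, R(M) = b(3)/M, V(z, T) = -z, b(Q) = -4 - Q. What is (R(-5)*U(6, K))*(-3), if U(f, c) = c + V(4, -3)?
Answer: -49/5 ≈ -9.8000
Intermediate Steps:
R(M) = -7/M (R(M) = (-4 - 1*3)/M = (-4 - 3)/M = -7/M)
K = 19/3 (K = 2 - (-4 - 3*3)/3 = 2 - (-4 - 9)/3 = 2 - ⅓*(-13) = 2 + 13/3 = 19/3 ≈ 6.3333)
U(f, c) = -4 + c (U(f, c) = c - 1*4 = c - 4 = -4 + c)
(R(-5)*U(6, K))*(-3) = ((-7/(-5))*(-4 + 19/3))*(-3) = (-7*(-⅕)*(7/3))*(-3) = ((7/5)*(7/3))*(-3) = (49/15)*(-3) = -49/5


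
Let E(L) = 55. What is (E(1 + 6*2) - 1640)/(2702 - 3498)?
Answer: 1585/796 ≈ 1.9912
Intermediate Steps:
(E(1 + 6*2) - 1640)/(2702 - 3498) = (55 - 1640)/(2702 - 3498) = -1585/(-796) = -1585*(-1/796) = 1585/796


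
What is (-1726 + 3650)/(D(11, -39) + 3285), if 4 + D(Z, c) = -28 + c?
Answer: 962/1607 ≈ 0.59863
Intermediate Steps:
D(Z, c) = -32 + c (D(Z, c) = -4 + (-28 + c) = -32 + c)
(-1726 + 3650)/(D(11, -39) + 3285) = (-1726 + 3650)/((-32 - 39) + 3285) = 1924/(-71 + 3285) = 1924/3214 = 1924*(1/3214) = 962/1607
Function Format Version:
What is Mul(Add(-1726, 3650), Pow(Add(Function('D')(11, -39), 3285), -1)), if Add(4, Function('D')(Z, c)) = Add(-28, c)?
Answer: Rational(962, 1607) ≈ 0.59863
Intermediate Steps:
Function('D')(Z, c) = Add(-32, c) (Function('D')(Z, c) = Add(-4, Add(-28, c)) = Add(-32, c))
Mul(Add(-1726, 3650), Pow(Add(Function('D')(11, -39), 3285), -1)) = Mul(Add(-1726, 3650), Pow(Add(Add(-32, -39), 3285), -1)) = Mul(1924, Pow(Add(-71, 3285), -1)) = Mul(1924, Pow(3214, -1)) = Mul(1924, Rational(1, 3214)) = Rational(962, 1607)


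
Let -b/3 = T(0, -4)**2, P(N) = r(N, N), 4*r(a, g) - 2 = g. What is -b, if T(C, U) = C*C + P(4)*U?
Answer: 108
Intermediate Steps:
r(a, g) = 1/2 + g/4
P(N) = 1/2 + N/4
T(C, U) = C**2 + 3*U/2 (T(C, U) = C*C + (1/2 + (1/4)*4)*U = C**2 + (1/2 + 1)*U = C**2 + 3*U/2)
b = -108 (b = -3*(0**2 + (3/2)*(-4))**2 = -3*(0 - 6)**2 = -3*(-6)**2 = -3*36 = -108)
-b = -1*(-108) = 108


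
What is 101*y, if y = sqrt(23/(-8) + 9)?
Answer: 707*sqrt(2)/4 ≈ 249.96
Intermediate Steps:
y = 7*sqrt(2)/4 (y = sqrt(23*(-1/8) + 9) = sqrt(-23/8 + 9) = sqrt(49/8) = 7*sqrt(2)/4 ≈ 2.4749)
101*y = 101*(7*sqrt(2)/4) = 707*sqrt(2)/4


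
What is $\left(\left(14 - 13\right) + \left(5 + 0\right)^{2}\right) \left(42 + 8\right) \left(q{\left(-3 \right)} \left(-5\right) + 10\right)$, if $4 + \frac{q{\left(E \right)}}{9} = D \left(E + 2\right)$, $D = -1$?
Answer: $188500$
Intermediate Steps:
$q{\left(E \right)} = -54 - 9 E$ ($q{\left(E \right)} = -36 + 9 \left(- (E + 2)\right) = -36 + 9 \left(- (2 + E)\right) = -36 + 9 \left(-2 - E\right) = -36 - \left(18 + 9 E\right) = -54 - 9 E$)
$\left(\left(14 - 13\right) + \left(5 + 0\right)^{2}\right) \left(42 + 8\right) \left(q{\left(-3 \right)} \left(-5\right) + 10\right) = \left(\left(14 - 13\right) + \left(5 + 0\right)^{2}\right) \left(42 + 8\right) \left(\left(-54 - -27\right) \left(-5\right) + 10\right) = \left(\left(14 - 13\right) + 5^{2}\right) 50 \left(\left(-54 + 27\right) \left(-5\right) + 10\right) = \left(1 + 25\right) 50 \left(\left(-27\right) \left(-5\right) + 10\right) = 26 \cdot 50 \left(135 + 10\right) = 1300 \cdot 145 = 188500$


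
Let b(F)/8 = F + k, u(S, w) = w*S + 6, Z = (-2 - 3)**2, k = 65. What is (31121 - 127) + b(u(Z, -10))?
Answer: 29562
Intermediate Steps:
Z = 25 (Z = (-5)**2 = 25)
u(S, w) = 6 + S*w (u(S, w) = S*w + 6 = 6 + S*w)
b(F) = 520 + 8*F (b(F) = 8*(F + 65) = 8*(65 + F) = 520 + 8*F)
(31121 - 127) + b(u(Z, -10)) = (31121 - 127) + (520 + 8*(6 + 25*(-10))) = 30994 + (520 + 8*(6 - 250)) = 30994 + (520 + 8*(-244)) = 30994 + (520 - 1952) = 30994 - 1432 = 29562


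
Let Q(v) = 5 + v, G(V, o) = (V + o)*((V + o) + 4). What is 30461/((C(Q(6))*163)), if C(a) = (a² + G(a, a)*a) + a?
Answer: 30461/1047112 ≈ 0.029090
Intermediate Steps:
G(V, o) = (V + o)*(4 + V + o)
C(a) = a + a² + a*(4*a² + 8*a) (C(a) = (a² + (a² + a² + 4*a + 4*a + 2*a*a)*a) + a = (a² + (a² + a² + 4*a + 4*a + 2*a²)*a) + a = (a² + (4*a² + 8*a)*a) + a = (a² + a*(4*a² + 8*a)) + a = a + a² + a*(4*a² + 8*a))
30461/((C(Q(6))*163)) = 30461/((((5 + 6)*(1 + 4*(5 + 6)² + 9*(5 + 6)))*163)) = 30461/(((11*(1 + 4*11² + 9*11))*163)) = 30461/(((11*(1 + 4*121 + 99))*163)) = 30461/(((11*(1 + 484 + 99))*163)) = 30461/(((11*584)*163)) = 30461/((6424*163)) = 30461/1047112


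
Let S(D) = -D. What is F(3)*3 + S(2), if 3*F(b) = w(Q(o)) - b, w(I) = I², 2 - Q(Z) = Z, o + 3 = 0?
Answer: 20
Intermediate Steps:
o = -3 (o = -3 + 0 = -3)
Q(Z) = 2 - Z
F(b) = 25/3 - b/3 (F(b) = ((2 - 1*(-3))² - b)/3 = ((2 + 3)² - b)/3 = (5² - b)/3 = (25 - b)/3 = 25/3 - b/3)
F(3)*3 + S(2) = (25/3 - ⅓*3)*3 - 1*2 = (25/3 - 1)*3 - 2 = (22/3)*3 - 2 = 22 - 2 = 20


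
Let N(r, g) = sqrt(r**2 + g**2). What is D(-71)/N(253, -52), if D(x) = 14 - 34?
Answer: -20*sqrt(66713)/66713 ≈ -0.077433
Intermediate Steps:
N(r, g) = sqrt(g**2 + r**2)
D(x) = -20
D(-71)/N(253, -52) = -20/sqrt((-52)**2 + 253**2) = -20/sqrt(2704 + 64009) = -20*sqrt(66713)/66713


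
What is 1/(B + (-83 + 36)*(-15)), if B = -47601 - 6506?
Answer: -1/53402 ≈ -1.8726e-5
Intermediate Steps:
B = -54107
1/(B + (-83 + 36)*(-15)) = 1/(-54107 + (-83 + 36)*(-15)) = 1/(-54107 - 47*(-15)) = 1/(-54107 + 705) = 1/(-53402) = -1/53402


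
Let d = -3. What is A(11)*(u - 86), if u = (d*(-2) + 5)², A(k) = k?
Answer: 385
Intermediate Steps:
u = 121 (u = (-3*(-2) + 5)² = (6 + 5)² = 11² = 121)
A(11)*(u - 86) = 11*(121 - 86) = 11*35 = 385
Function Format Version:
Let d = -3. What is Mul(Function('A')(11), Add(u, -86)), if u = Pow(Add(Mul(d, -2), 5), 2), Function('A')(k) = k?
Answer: 385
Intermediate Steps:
u = 121 (u = Pow(Add(Mul(-3, -2), 5), 2) = Pow(Add(6, 5), 2) = Pow(11, 2) = 121)
Mul(Function('A')(11), Add(u, -86)) = Mul(11, Add(121, -86)) = Mul(11, 35) = 385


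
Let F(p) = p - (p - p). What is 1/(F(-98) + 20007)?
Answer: 1/19909 ≈ 5.0229e-5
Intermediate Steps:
F(p) = p (F(p) = p - 1*0 = p + 0 = p)
1/(F(-98) + 20007) = 1/(-98 + 20007) = 1/19909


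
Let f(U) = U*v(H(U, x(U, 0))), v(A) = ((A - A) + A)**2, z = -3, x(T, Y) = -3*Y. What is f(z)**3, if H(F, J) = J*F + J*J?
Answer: 0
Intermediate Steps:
H(F, J) = J**2 + F*J (H(F, J) = F*J + J**2 = J**2 + F*J)
v(A) = A**2 (v(A) = (0 + A)**2 = A**2)
f(U) = 0 (f(U) = U*((-3*0)*(U - 3*0))**2 = U*(0*(U + 0))**2 = U*(0*U)**2 = U*0**2 = U*0 = 0)
f(z)**3 = 0**3 = 0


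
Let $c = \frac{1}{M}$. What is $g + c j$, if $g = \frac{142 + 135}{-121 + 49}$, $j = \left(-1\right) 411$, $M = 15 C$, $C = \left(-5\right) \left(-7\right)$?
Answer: $- \frac{58339}{12600} \approx -4.6301$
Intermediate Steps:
$C = 35$
$M = 525$ ($M = 15 \cdot 35 = 525$)
$j = -411$
$g = - \frac{277}{72}$ ($g = \frac{277}{-72} = 277 \left(- \frac{1}{72}\right) = - \frac{277}{72} \approx -3.8472$)
$c = \frac{1}{525} \approx 0.0019048$
$g + c j = - \frac{277}{72} + \frac{1}{525} \left(-411\right) = - \frac{277}{72} - \frac{137}{175} = - \frac{58339}{12600}$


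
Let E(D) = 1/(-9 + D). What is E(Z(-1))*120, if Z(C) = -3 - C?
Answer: -120/11 ≈ -10.909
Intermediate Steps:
E(Z(-1))*120 = 120/(-9 + (-3 - 1*(-1))) = 120/(-9 + (-3 + 1)) = 120/(-9 - 2) = 120/(-11) = -1/11*120 = -120/11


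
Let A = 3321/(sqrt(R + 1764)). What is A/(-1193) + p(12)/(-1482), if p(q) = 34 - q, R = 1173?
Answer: -11/741 - 1107*sqrt(2937)/1167947 ≈ -0.066211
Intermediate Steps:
A = 1107*sqrt(2937)/979 (A = 3321/(sqrt(1173 + 1764)) = 3321/(sqrt(2937)) = 3321*(sqrt(2937)/2937) = 1107*sqrt(2937)/979 ≈ 61.280)
A/(-1193) + p(12)/(-1482) = (1107*sqrt(2937)/979)/(-1193) + (34 - 1*12)/(-1482) = (1107*sqrt(2937)/979)*(-1/1193) + (34 - 12)*(-1/1482) = -1107*sqrt(2937)/1167947 + 22*(-1/1482) = -1107*sqrt(2937)/1167947 - 11/741 = -11/741 - 1107*sqrt(2937)/1167947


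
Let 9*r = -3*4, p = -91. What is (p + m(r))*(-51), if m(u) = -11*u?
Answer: 3893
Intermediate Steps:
r = -4/3 (r = (-3*4)/9 = (1/9)*(-12) = -4/3 ≈ -1.3333)
(p + m(r))*(-51) = (-91 - 11*(-4/3))*(-51) = (-91 + 44/3)*(-51) = -229/3*(-51) = 3893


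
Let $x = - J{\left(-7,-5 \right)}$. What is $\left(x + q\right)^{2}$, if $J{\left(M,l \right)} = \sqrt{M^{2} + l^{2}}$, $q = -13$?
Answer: $\left(13 + \sqrt{74}\right)^{2} \approx 466.66$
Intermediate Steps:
$x = - \sqrt{74}$ ($x = - \sqrt{\left(-7\right)^{2} + \left(-5\right)^{2}} = - \sqrt{49 + 25} = - \sqrt{74} \approx -8.6023$)
$\left(x + q\right)^{2} = \left(- \sqrt{74} - 13\right)^{2} = \left(-13 - \sqrt{74}\right)^{2}$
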